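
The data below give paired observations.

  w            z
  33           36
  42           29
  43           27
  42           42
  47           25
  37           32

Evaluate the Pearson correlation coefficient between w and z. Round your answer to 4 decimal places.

n = 6, Σw = 244, Σz = 191, Σw² = 10044, Σz² = 6279, Σwz = 7690
nΣwz − ΣwΣz = 46140 − 46604 = -464
nΣw² − (Σw)² = 60264 − 59536 = 728; nΣz² − (Σz)² = 37674 − 36481 = 1193
r = -464 / √(728 × 1193) = -464 / 931.9356 ≈ -0.4979

-0.4979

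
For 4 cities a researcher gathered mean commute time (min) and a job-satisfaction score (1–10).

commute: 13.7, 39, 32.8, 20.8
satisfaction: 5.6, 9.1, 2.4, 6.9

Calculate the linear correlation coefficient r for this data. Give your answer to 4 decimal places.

n = 4, Σx = 106.3, Σy = 24, Σx² = 3217.17, Σy² = 167.54, Σxy = 653.86
nΣxy − ΣxΣy = 2615.44 − 2551.2 = 64.24
nΣx² − (Σx)² = 12868.68 − 11299.69 = 1568.99; nΣy² − (Σy)² = 670.16 − 576 = 94.16
r = 64.24 / √(1568.99 × 94.16) = 64.24 / 384.3645 ≈ 0.1671

0.1671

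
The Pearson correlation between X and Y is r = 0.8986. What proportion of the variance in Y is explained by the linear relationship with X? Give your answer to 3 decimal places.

r² = (0.8986)² = 0.807

0.807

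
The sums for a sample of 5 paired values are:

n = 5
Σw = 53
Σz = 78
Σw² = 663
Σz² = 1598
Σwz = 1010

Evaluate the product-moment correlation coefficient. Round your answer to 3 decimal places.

0.933

r = (nΣwz − ΣwΣz) / √[(nΣw² − (Σw)²)(nΣz² − (Σz)²)]
Numerator: 5×1010 − 53×78 = 916
Denominator: √[(3315 − 2809)(7990 − 6084)] = √[506 × 1906] = 982.0570
r = 916 / 982.0570 ≈ 0.933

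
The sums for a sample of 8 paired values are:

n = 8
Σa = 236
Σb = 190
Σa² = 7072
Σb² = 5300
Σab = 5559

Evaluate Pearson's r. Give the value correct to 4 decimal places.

-0.1563

r = (nΣab − ΣaΣb) / √[(nΣa² − (Σa)²)(nΣb² − (Σb)²)]
Numerator: 8×5559 − 236×190 = -368
Denominator: √[(56576 − 55696)(42400 − 36100)] = √[880 × 6300] = 2354.5700
r = -368 / 2354.5700 ≈ -0.1563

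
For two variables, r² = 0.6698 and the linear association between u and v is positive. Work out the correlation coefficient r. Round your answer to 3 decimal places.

|r| = √0.6698 = 0.818
The association is positive, so r = 0.818.

0.818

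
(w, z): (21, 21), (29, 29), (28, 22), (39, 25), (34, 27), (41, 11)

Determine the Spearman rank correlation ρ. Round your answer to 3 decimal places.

Rank w: 1, 3, 2, 5, 4, 6
Rank z: 2, 6, 3, 4, 5, 1
d = rank(w) − rank(z): -1, -3, -1, 1, -1, 5; Σd² = 38
ρ = 1 − 6Σd² / [n(n²−1)] = 1 − 6×38 / (6×35) = 1 − 228/210 ≈ -0.086

-0.086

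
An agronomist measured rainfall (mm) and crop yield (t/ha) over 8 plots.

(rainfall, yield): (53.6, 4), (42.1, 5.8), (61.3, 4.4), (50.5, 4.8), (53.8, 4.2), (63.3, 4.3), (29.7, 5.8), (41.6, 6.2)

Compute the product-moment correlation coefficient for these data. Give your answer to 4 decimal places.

n = 8, Σx = 395.9, Σy = 39.5, Σx² = 20467.29, Σy² = 200.25, Σxy = 1899.03
nΣxy − ΣxΣy = 15192.24 − 15638.05 = -445.81
nΣx² − (Σx)² = 163738.32 − 156736.81 = 7001.51; nΣy² − (Σy)² = 1602 − 1560.25 = 41.75
r = -445.81 / √(7001.51 × 41.75) = -445.81 / 540.6598 ≈ -0.8246

-0.8246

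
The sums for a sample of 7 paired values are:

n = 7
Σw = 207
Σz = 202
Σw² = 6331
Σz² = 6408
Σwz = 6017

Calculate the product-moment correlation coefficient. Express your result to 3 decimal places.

r = (nΣwz − ΣwΣz) / √[(nΣw² − (Σw)²)(nΣz² − (Σz)²)]
Numerator: 7×6017 − 207×202 = 305
Denominator: √[(44317 − 42849)(44856 − 40804)] = √[1468 × 4052] = 2438.9211
r = 305 / 2438.9211 ≈ 0.125

0.125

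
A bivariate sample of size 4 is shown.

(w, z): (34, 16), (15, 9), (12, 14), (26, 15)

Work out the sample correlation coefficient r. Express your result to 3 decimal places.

0.661

n = 4, Σw = 87, Σz = 54, Σw² = 2201, Σz² = 758, Σwz = 1237
nΣwz − ΣwΣz = 4948 − 4698 = 250
nΣw² − (Σw)² = 8804 − 7569 = 1235; nΣz² − (Σz)² = 3032 − 2916 = 116
r = 250 / √(1235 × 116) = 250 / 378.4970 ≈ 0.661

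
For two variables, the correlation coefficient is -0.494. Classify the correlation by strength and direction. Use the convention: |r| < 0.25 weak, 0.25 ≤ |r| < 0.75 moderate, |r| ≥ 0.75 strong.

r = -0.494 < 0 so the relationship is negative.
|r| = 0.494, which falls in the moderate range.

moderate negative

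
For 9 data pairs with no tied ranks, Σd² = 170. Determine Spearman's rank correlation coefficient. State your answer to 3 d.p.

-0.417

ρ = 1 − 6Σd² / [n(n²−1)] = 1 − 6×170 / (9×80)
  = 1 − 1020/720 = 1 − 1.4167 ≈ -0.417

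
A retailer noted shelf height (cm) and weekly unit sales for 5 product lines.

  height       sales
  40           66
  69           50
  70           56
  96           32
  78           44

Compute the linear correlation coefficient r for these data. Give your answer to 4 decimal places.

n = 5, Σx = 353, Σy = 248, Σx² = 26561, Σy² = 12952, Σxy = 16514
nΣxy − ΣxΣy = 82570 − 87544 = -4974
nΣx² − (Σx)² = 132805 − 124609 = 8196; nΣy² − (Σy)² = 64760 − 61504 = 3256
r = -4974 / √(8196 × 3256) = -4974 / 5165.8664 ≈ -0.9629

-0.9629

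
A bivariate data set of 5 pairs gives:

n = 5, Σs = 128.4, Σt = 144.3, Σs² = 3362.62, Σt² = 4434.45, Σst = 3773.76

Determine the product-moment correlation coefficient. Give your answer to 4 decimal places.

0.5132

r = (nΣst − ΣsΣt) / √[(nΣs² − (Σs)²)(nΣt² − (Σt)²)]
Numerator: 5×3773.76 − 128.4×144.3 = 340.68
Denominator: √[(16813.1 − 16486.56)(22172.25 − 20822.49)] = √[326.54 × 1349.76] = 663.8905
r = 340.68 / 663.8905 ≈ 0.5132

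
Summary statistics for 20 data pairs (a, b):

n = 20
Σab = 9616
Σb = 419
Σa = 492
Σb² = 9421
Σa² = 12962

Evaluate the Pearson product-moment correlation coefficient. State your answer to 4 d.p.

r = (nΣab − ΣaΣb) / √[(nΣa² − (Σa)²)(nΣb² − (Σb)²)]
Numerator: 20×9616 − 492×419 = -13828
Denominator: √[(259240 − 242064)(188420 − 175561)] = √[17176 × 12859] = 14861.5673
r = -13828 / 14861.5673 ≈ -0.9305

-0.9305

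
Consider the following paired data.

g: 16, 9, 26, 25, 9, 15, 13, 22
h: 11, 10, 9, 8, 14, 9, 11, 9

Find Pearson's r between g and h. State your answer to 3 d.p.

n = 8, Σg = 135, Σh = 81, Σg² = 2597, Σh² = 845, Σgh = 1302
nΣgh − ΣgΣh = 10416 − 10935 = -519
nΣg² − (Σg)² = 20776 − 18225 = 2551; nΣh² − (Σh)² = 6760 − 6561 = 199
r = -519 / √(2551 × 199) = -519 / 712.4949 ≈ -0.728

-0.728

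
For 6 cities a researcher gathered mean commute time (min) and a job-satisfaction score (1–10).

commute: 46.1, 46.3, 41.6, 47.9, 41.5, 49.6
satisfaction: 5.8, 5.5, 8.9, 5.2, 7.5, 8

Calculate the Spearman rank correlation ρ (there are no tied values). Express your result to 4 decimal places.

Rank commute: 3, 4, 2, 5, 1, 6
Rank satisfaction: 3, 2, 6, 1, 4, 5
d = rank(commute) − rank(satisfaction): 0, 2, -4, 4, -3, 1; Σd² = 46
ρ = 1 − 6Σd² / [n(n²−1)] = 1 − 6×46 / (6×35) = 1 − 276/210 ≈ -0.3143

-0.3143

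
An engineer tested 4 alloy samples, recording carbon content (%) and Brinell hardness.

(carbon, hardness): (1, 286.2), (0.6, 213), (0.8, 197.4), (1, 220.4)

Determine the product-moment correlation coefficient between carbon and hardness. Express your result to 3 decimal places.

0.572

n = 4, Σx = 3.4, Σy = 917, Σx² = 3, Σy² = 214822.36, Σxy = 792.32
nΣxy − ΣxΣy = 3169.28 − 3117.8 = 51.48
nΣx² − (Σx)² = 12 − 11.56 = 0.44; nΣy² − (Σy)² = 859289.44 − 840889 = 18400.44
r = 51.48 / √(0.44 × 18400.44) = 51.48 / 89.9789 ≈ 0.572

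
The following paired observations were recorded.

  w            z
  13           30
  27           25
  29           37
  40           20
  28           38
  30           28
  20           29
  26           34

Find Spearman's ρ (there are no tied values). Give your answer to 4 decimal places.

-0.2857

Rank w: 1, 4, 6, 8, 5, 7, 2, 3
Rank z: 5, 2, 7, 1, 8, 3, 4, 6
d = rank(w) − rank(z): -4, 2, -1, 7, -3, 4, -2, -3; Σd² = 108
ρ = 1 − 6Σd² / [n(n²−1)] = 1 − 6×108 / (8×63) = 1 − 648/504 ≈ -0.2857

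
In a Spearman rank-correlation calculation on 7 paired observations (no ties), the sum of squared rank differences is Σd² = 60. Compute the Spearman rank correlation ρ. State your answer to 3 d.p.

ρ = 1 − 6Σd² / [n(n²−1)] = 1 − 6×60 / (7×48)
  = 1 − 360/336 = 1 − 1.0714 ≈ -0.071

-0.071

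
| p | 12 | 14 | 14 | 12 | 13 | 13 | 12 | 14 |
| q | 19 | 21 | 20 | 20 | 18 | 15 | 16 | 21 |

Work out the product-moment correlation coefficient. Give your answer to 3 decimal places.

0.480

n = 8, Σp = 104, Σq = 150, Σp² = 1358, Σq² = 2848, Σpq = 1957
nΣpq − ΣpΣq = 15656 − 15600 = 56
nΣp² − (Σp)² = 10864 − 10816 = 48; nΣq² − (Σq)² = 22784 − 22500 = 284
r = 56 / √(48 × 284) = 56 / 116.7562 ≈ 0.480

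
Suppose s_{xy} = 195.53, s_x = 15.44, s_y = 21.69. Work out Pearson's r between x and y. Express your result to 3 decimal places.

0.584

r = Cov(x,y) / (s_x · s_y) = 195.53 / (15.44 × 21.69)
  = 195.53 / 334.8936 ≈ 0.584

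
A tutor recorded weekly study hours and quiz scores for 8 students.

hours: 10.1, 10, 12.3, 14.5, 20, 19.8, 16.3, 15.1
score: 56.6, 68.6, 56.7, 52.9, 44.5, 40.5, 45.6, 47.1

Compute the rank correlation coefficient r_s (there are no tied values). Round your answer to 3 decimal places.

Rank hours: 2, 1, 3, 4, 8, 7, 6, 5
Rank score: 6, 8, 7, 5, 2, 1, 3, 4
d = rank(hours) − rank(score): -4, -7, -4, -1, 6, 6, 3, 1; Σd² = 164
ρ = 1 − 6Σd² / [n(n²−1)] = 1 − 6×164 / (8×63) = 1 − 984/504 ≈ -0.952

-0.952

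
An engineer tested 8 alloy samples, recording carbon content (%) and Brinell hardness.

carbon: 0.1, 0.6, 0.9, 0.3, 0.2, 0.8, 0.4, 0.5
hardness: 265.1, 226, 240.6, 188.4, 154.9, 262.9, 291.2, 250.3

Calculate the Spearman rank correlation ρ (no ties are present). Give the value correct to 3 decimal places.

Rank carbon: 1, 6, 8, 3, 2, 7, 4, 5
Rank hardness: 7, 3, 4, 2, 1, 6, 8, 5
d = rank(carbon) − rank(hardness): -6, 3, 4, 1, 1, 1, -4, 0; Σd² = 80
ρ = 1 − 6Σd² / [n(n²−1)] = 1 − 6×80 / (8×63) = 1 − 480/504 ≈ 0.048

0.048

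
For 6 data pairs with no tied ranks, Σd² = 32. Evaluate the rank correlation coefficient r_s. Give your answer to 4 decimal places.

0.0857

ρ = 1 − 6Σd² / [n(n²−1)] = 1 − 6×32 / (6×35)
  = 1 − 192/210 = 1 − 0.91429 ≈ 0.0857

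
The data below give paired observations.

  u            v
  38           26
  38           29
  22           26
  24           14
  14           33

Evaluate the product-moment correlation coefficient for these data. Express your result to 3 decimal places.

-0.072

n = 5, Σu = 136, Σv = 128, Σu² = 4144, Σv² = 3478, Σuv = 3460
nΣuv − ΣuΣv = 17300 − 17408 = -108
nΣu² − (Σu)² = 20720 − 18496 = 2224; nΣv² − (Σv)² = 17390 − 16384 = 1006
r = -108 / √(2224 × 1006) = -108 / 1495.7754 ≈ -0.072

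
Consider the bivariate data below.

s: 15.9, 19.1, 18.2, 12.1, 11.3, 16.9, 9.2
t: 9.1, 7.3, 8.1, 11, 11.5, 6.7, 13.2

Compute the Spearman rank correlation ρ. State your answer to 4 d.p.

-0.8929

Rank s: 4, 7, 6, 3, 2, 5, 1
Rank t: 4, 2, 3, 5, 6, 1, 7
d = rank(s) − rank(t): 0, 5, 3, -2, -4, 4, -6; Σd² = 106
ρ = 1 − 6Σd² / [n(n²−1)] = 1 − 6×106 / (7×48) = 1 − 636/336 ≈ -0.8929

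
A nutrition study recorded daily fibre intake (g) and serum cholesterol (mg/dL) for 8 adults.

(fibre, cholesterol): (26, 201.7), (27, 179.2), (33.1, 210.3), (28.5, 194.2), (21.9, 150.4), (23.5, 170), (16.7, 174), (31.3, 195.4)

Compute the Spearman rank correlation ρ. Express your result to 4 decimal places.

0.7857

Rank fibre: 4, 5, 8, 6, 2, 3, 1, 7
Rank cholesterol: 7, 4, 8, 5, 1, 2, 3, 6
d = rank(fibre) − rank(cholesterol): -3, 1, 0, 1, 1, 1, -2, 1; Σd² = 18
ρ = 1 − 6Σd² / [n(n²−1)] = 1 − 6×18 / (8×63) = 1 − 108/504 ≈ 0.7857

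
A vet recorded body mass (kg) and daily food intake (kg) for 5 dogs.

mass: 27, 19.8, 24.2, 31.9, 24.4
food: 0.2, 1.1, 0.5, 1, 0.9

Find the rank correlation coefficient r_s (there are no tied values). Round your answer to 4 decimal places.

-0.3000

Rank mass: 4, 1, 2, 5, 3
Rank food: 1, 5, 2, 4, 3
d = rank(mass) − rank(food): 3, -4, 0, 1, 0; Σd² = 26
ρ = 1 − 6Σd² / [n(n²−1)] = 1 − 6×26 / (5×24) = 1 − 156/120 ≈ -0.3000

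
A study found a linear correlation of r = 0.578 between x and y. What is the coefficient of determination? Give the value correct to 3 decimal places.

0.334

r² = (0.578)² = 0.334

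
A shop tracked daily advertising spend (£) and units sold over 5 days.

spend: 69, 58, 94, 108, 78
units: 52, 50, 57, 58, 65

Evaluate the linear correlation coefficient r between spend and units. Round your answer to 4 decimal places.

n = 5, Σx = 407, Σy = 282, Σx² = 34709, Σy² = 16042, Σxy = 23180
nΣxy − ΣxΣy = 115900 − 114774 = 1126
nΣx² − (Σx)² = 173545 − 165649 = 7896; nΣy² − (Σy)² = 80210 − 79524 = 686
r = 1126 / √(7896 × 686) = 1126 / 2327.3710 ≈ 0.4838

0.4838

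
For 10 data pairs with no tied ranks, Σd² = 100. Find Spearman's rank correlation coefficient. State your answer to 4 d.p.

0.3939

ρ = 1 − 6Σd² / [n(n²−1)] = 1 − 6×100 / (10×99)
  = 1 − 600/990 = 1 − 0.60606 ≈ 0.3939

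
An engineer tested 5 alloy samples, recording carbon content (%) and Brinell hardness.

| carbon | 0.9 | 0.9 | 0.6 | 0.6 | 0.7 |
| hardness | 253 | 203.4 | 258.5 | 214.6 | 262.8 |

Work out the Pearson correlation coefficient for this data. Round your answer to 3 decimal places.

-0.224

n = 5, Σx = 3.7, Σy = 1192.3, Σx² = 2.83, Σy² = 287319.81, Σxy = 878.58
nΣxy − ΣxΣy = 4392.9 − 4411.51 = -18.61
nΣx² − (Σx)² = 14.15 − 13.69 = 0.46; nΣy² − (Σy)² = 1436599.05 − 1421579.29 = 15019.76
r = -18.61 / √(0.46 × 15019.76) = -18.61 / 83.1209 ≈ -0.224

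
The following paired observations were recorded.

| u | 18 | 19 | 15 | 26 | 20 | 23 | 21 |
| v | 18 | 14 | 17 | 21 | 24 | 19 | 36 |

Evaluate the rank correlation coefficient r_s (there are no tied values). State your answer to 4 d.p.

Rank u: 2, 3, 1, 7, 4, 6, 5
Rank v: 3, 1, 2, 5, 6, 4, 7
d = rank(u) − rank(v): -1, 2, -1, 2, -2, 2, -2; Σd² = 22
ρ = 1 − 6Σd² / [n(n²−1)] = 1 − 6×22 / (7×48) = 1 − 132/336 ≈ 0.6071

0.6071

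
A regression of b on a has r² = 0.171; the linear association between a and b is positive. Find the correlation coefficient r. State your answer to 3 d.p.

|r| = √0.171 = 0.414
The association is positive, so r = 0.414.

0.414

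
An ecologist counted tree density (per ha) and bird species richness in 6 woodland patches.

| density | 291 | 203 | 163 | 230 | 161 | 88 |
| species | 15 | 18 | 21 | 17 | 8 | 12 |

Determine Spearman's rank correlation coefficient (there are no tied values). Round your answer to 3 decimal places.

Rank density: 6, 4, 3, 5, 2, 1
Rank species: 3, 5, 6, 4, 1, 2
d = rank(density) − rank(species): 3, -1, -3, 1, 1, -1; Σd² = 22
ρ = 1 − 6Σd² / [n(n²−1)] = 1 − 6×22 / (6×35) = 1 − 132/210 ≈ 0.371

0.371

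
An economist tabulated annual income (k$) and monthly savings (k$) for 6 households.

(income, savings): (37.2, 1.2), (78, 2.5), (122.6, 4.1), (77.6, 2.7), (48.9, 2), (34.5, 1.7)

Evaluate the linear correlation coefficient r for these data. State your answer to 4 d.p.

n = 6, Σx = 398.8, Σy = 14.2, Σx² = 32101.82, Σy² = 38.68, Σxy = 1108.27
nΣxy − ΣxΣy = 6649.62 − 5662.96 = 986.66
nΣx² − (Σx)² = 192610.92 − 159041.44 = 33569.48; nΣy² − (Σy)² = 232.08 − 201.64 = 30.44
r = 986.66 / √(33569.48 × 30.44) = 986.66 / 1010.8684 ≈ 0.9761

0.9761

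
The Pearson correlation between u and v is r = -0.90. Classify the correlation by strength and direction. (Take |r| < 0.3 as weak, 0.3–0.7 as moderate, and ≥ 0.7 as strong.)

strong negative

r = -0.90 < 0 so the relationship is negative.
|r| = 0.90, which falls in the strong range.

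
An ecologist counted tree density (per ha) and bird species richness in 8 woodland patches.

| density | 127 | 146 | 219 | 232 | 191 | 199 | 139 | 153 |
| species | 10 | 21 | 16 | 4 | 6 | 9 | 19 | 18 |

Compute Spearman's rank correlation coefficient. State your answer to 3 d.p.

Rank density: 1, 3, 7, 8, 5, 6, 2, 4
Rank species: 4, 8, 5, 1, 2, 3, 7, 6
d = rank(density) − rank(species): -3, -5, 2, 7, 3, 3, -5, -2; Σd² = 134
ρ = 1 − 6Σd² / [n(n²−1)] = 1 − 6×134 / (8×63) = 1 − 804/504 ≈ -0.595

-0.595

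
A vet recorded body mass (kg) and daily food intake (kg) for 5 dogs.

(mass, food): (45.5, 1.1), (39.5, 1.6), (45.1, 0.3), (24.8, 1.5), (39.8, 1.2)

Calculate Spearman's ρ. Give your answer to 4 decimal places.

-0.8000

Rank mass: 5, 2, 4, 1, 3
Rank food: 2, 5, 1, 4, 3
d = rank(mass) − rank(food): 3, -3, 3, -3, 0; Σd² = 36
ρ = 1 − 6Σd² / [n(n²−1)] = 1 − 6×36 / (5×24) = 1 − 216/120 ≈ -0.8000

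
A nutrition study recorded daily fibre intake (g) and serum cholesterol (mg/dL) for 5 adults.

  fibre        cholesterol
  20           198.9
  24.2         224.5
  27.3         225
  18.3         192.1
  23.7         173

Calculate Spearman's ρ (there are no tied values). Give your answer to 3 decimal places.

Rank fibre: 2, 4, 5, 1, 3
Rank cholesterol: 3, 4, 5, 2, 1
d = rank(fibre) − rank(cholesterol): -1, 0, 0, -1, 2; Σd² = 6
ρ = 1 − 6Σd² / [n(n²−1)] = 1 − 6×6 / (5×24) = 1 − 36/120 ≈ 0.700

0.700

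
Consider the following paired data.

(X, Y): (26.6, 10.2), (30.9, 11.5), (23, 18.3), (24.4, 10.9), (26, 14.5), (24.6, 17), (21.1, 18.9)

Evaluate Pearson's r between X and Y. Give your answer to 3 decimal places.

n = 7, ΣX = 176.6, ΣY = 101.3, ΣX² = 4513.1, ΣY² = 1546.45, ΣXY = 2507.52
nΣXY − ΣXΣY = 17552.64 − 17889.58 = -336.94
nΣX² − (ΣX)² = 31591.7 − 31187.56 = 404.14; nΣY² − (ΣY)² = 10825.15 − 10261.69 = 563.46
r = -336.94 / √(404.14 × 563.46) = -336.94 / 477.1967 ≈ -0.706

-0.706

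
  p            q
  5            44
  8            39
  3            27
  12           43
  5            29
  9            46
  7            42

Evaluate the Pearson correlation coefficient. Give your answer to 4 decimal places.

n = 7, Σp = 49, Σq = 270, Σp² = 397, Σq² = 10756, Σpq = 1982
nΣpq − ΣpΣq = 13874 − 13230 = 644
nΣp² − (Σp)² = 2779 − 2401 = 378; nΣq² − (Σq)² = 75292 − 72900 = 2392
r = 644 / √(378 × 2392) = 644 / 950.8817 ≈ 0.6773

0.6773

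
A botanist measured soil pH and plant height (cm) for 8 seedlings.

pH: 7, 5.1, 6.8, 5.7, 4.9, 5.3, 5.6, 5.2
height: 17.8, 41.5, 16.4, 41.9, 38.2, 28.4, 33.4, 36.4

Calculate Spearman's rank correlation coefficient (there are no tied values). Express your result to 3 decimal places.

-0.571

Rank pH: 8, 2, 7, 6, 1, 4, 5, 3
Rank height: 2, 7, 1, 8, 6, 3, 4, 5
d = rank(pH) − rank(height): 6, -5, 6, -2, -5, 1, 1, -2; Σd² = 132
ρ = 1 − 6Σd² / [n(n²−1)] = 1 − 6×132 / (8×63) = 1 − 792/504 ≈ -0.571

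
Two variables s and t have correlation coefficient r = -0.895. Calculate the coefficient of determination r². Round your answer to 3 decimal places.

0.801

r² = (-0.895)² = 0.801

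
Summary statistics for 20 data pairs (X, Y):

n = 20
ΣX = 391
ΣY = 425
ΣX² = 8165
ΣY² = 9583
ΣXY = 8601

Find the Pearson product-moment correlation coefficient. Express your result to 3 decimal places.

0.545

r = (nΣXY − ΣXΣY) / √[(nΣX² − (ΣX)²)(nΣY² − (ΣY)²)]
Numerator: 20×8601 − 391×425 = 5845
Denominator: √[(163300 − 152881)(191660 − 180625)] = √[10419 × 11035] = 10722.5773
r = 5845 / 10722.5773 ≈ 0.545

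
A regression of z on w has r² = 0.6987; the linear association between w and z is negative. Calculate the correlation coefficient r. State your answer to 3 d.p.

|r| = √0.6987 = 0.836
The association is negative, so r = −0.836.

-0.836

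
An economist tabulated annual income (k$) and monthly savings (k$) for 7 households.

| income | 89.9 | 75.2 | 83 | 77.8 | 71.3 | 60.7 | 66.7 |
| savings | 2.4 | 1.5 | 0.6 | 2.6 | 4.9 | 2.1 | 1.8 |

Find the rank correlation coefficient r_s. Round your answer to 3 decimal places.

Rank income: 7, 4, 6, 5, 3, 1, 2
Rank savings: 5, 2, 1, 6, 7, 4, 3
d = rank(income) − rank(savings): 2, 2, 5, -1, -4, -3, -1; Σd² = 60
ρ = 1 − 6Σd² / [n(n²−1)] = 1 − 6×60 / (7×48) = 1 − 360/336 ≈ -0.071

-0.071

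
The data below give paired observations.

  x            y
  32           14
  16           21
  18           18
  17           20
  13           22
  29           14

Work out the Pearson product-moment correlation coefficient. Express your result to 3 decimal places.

n = 6, Σx = 125, Σy = 109, Σx² = 2903, Σy² = 2041, Σxy = 2140
nΣxy − ΣxΣy = 12840 − 13625 = -785
nΣx² − (Σx)² = 17418 − 15625 = 1793; nΣy² − (Σy)² = 12246 − 11881 = 365
r = -785 / √(1793 × 365) = -785 / 808.9778 ≈ -0.970

-0.970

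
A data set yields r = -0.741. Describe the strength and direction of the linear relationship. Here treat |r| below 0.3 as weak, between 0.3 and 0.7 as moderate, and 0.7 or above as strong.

r = -0.741 < 0 so the relationship is negative.
|r| = 0.741, which falls in the strong range.

strong negative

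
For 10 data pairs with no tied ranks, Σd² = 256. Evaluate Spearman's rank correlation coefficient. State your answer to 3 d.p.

ρ = 1 − 6Σd² / [n(n²−1)] = 1 − 6×256 / (10×99)
  = 1 − 1536/990 = 1 − 1.5515 ≈ -0.552

-0.552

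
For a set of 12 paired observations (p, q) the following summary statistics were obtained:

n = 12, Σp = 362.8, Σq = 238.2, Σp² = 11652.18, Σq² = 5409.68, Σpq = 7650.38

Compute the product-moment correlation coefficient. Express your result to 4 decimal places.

r = (nΣpq − ΣpΣq) / √[(nΣp² − (Σp)²)(nΣq² − (Σq)²)]
Numerator: 12×7650.38 − 362.8×238.2 = 5385.6
Denominator: √[(139826.16 − 131623.84)(64916.16 − 56739.24)] = √[8202.32 × 8176.92] = 8189.6102
r = 5385.6 / 8189.6102 ≈ 0.6576

0.6576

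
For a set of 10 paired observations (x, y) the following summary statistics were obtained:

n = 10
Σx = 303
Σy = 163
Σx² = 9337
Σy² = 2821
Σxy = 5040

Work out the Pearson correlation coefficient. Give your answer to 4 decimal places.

0.6317

r = (nΣxy − ΣxΣy) / √[(nΣx² − (Σx)²)(nΣy² − (Σy)²)]
Numerator: 10×5040 − 303×163 = 1011
Denominator: √[(93370 − 91809)(28210 − 26569)] = √[1561 × 1641] = 1600.5002
r = 1011 / 1600.5002 ≈ 0.6317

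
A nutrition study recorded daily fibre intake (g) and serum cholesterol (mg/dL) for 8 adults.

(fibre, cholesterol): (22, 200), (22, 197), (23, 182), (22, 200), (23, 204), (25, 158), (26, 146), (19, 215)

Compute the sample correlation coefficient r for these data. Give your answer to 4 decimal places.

n = 8, Σx = 182, Σy = 1502, Σx² = 4172, Σy² = 286054, Σxy = 33843
nΣxy − ΣxΣy = 270744 − 273364 = -2620
nΣx² − (Σx)² = 33376 − 33124 = 252; nΣy² − (Σy)² = 2288432 − 2256004 = 32428
r = -2620 / √(252 × 32428) = -2620 / 2858.6458 ≈ -0.9165

-0.9165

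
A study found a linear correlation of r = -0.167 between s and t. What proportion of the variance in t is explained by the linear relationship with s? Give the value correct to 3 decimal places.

r² = (-0.167)² = 0.028

0.028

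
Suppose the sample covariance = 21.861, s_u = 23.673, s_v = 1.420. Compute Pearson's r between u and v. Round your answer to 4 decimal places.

0.6503

r = Cov(u,v) / (s_u · s_v) = 21.861 / (23.673 × 1.420)
  = 21.861 / 33.6157 ≈ 0.6503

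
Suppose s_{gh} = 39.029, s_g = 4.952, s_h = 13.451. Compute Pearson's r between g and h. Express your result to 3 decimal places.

r = Cov(g,h) / (s_g · s_h) = 39.029 / (4.952 × 13.451)
  = 39.029 / 66.6094 ≈ 0.586

0.586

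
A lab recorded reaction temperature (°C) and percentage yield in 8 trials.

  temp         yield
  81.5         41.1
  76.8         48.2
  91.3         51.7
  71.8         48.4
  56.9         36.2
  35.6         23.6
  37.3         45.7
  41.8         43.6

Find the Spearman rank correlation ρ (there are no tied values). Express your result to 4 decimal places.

0.5952

Rank temp: 7, 6, 8, 5, 4, 1, 2, 3
Rank yield: 3, 6, 8, 7, 2, 1, 5, 4
d = rank(temp) − rank(yield): 4, 0, 0, -2, 2, 0, -3, -1; Σd² = 34
ρ = 1 − 6Σd² / [n(n²−1)] = 1 − 6×34 / (8×63) = 1 − 204/504 ≈ 0.5952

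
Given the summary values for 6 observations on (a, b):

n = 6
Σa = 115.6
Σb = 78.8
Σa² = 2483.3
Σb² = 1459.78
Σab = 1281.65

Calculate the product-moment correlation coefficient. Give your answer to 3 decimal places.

-0.717

r = (nΣab − ΣaΣb) / √[(nΣa² − (Σa)²)(nΣb² − (Σb)²)]
Numerator: 6×1281.65 − 115.6×78.8 = -1419.38
Denominator: √[(14899.8 − 13363.36)(8758.68 − 6209.44)] = √[1536.44 × 2549.24] = 1979.0792
r = -1419.38 / 1979.0792 ≈ -0.717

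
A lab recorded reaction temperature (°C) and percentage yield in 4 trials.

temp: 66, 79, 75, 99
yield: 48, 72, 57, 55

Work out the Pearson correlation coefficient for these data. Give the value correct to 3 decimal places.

0.175

n = 4, Σx = 319, Σy = 232, Σx² = 26023, Σy² = 13762, Σxy = 18576
nΣxy − ΣxΣy = 74304 − 74008 = 296
nΣx² − (Σx)² = 104092 − 101761 = 2331; nΣy² − (Σy)² = 55048 − 53824 = 1224
r = 296 / √(2331 × 1224) = 296 / 1689.1252 ≈ 0.175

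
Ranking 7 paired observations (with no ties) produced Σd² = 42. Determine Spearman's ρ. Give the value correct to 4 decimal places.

ρ = 1 − 6Σd² / [n(n²−1)] = 1 − 6×42 / (7×48)
  = 1 − 252/336 = 1 − 0.75000 ≈ 0.2500

0.2500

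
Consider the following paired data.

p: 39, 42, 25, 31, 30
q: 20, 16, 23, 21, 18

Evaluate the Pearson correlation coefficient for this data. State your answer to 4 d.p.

n = 5, Σp = 167, Σq = 98, Σp² = 5771, Σq² = 1950, Σpq = 3218
nΣpq − ΣpΣq = 16090 − 16366 = -276
nΣp² − (Σp)² = 28855 − 27889 = 966; nΣq² − (Σq)² = 9750 − 9604 = 146
r = -276 / √(966 × 146) = -276 / 375.5476 ≈ -0.7349

-0.7349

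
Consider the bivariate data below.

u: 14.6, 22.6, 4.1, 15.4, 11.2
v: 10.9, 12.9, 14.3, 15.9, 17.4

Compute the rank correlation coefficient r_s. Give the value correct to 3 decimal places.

Rank u: 3, 5, 1, 4, 2
Rank v: 1, 2, 3, 4, 5
d = rank(u) − rank(v): 2, 3, -2, 0, -3; Σd² = 26
ρ = 1 − 6Σd² / [n(n²−1)] = 1 − 6×26 / (5×24) = 1 − 156/120 ≈ -0.300

-0.300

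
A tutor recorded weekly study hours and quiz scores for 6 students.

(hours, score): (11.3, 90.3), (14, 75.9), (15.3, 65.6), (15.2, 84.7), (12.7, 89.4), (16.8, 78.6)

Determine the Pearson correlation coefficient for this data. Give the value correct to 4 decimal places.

n = 6, Σx = 85.3, Σy = 484.5, Σx² = 1232.35, Σy² = 39562.67, Σxy = 6829.97
nΣxy − ΣxΣy = 40979.82 − 41327.85 = -348.03
nΣx² − (Σx)² = 7394.1 − 7276.09 = 118.01; nΣy² − (Σy)² = 237376.02 − 234740.25 = 2635.77
r = -348.03 / √(118.01 × 2635.77) = -348.03 / 557.7161 ≈ -0.6240

-0.6240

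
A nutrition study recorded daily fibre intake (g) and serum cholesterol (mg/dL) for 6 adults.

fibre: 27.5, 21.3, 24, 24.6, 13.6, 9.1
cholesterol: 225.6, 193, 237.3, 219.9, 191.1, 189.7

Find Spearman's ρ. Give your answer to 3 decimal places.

0.829

Rank fibre: 6, 3, 4, 5, 2, 1
Rank cholesterol: 5, 3, 6, 4, 2, 1
d = rank(fibre) − rank(cholesterol): 1, 0, -2, 1, 0, 0; Σd² = 6
ρ = 1 − 6Σd² / [n(n²−1)] = 1 − 6×6 / (6×35) = 1 − 36/210 ≈ 0.829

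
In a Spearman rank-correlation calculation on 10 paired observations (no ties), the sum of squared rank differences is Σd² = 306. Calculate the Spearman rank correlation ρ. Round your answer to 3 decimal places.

ρ = 1 − 6Σd² / [n(n²−1)] = 1 − 6×306 / (10×99)
  = 1 − 1836/990 = 1 − 1.8545 ≈ -0.855

-0.855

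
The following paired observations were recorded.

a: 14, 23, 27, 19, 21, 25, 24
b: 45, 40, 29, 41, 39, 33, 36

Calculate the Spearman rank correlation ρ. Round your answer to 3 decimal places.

-0.964

Rank a: 1, 4, 7, 2, 3, 6, 5
Rank b: 7, 5, 1, 6, 4, 2, 3
d = rank(a) − rank(b): -6, -1, 6, -4, -1, 4, 2; Σd² = 110
ρ = 1 − 6Σd² / [n(n²−1)] = 1 − 6×110 / (7×48) = 1 − 660/336 ≈ -0.964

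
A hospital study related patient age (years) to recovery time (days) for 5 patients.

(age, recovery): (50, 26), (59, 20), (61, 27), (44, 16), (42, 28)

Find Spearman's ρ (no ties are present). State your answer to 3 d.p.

Rank age: 3, 4, 5, 2, 1
Rank recovery: 3, 2, 4, 1, 5
d = rank(age) − rank(recovery): 0, 2, 1, 1, -4; Σd² = 22
ρ = 1 − 6Σd² / [n(n²−1)] = 1 − 6×22 / (5×24) = 1 − 132/120 ≈ -0.100

-0.100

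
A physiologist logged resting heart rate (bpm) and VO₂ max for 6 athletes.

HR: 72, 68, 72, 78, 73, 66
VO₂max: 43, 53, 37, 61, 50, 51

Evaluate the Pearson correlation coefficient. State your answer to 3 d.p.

0.262

n = 6, Σx = 429, Σy = 295, Σx² = 30761, Σy² = 14849, Σxy = 21138
nΣxy − ΣxΣy = 126828 − 126555 = 273
nΣx² − (Σx)² = 184566 − 184041 = 525; nΣy² − (Σy)² = 89094 − 87025 = 2069
r = 273 / √(525 × 2069) = 273 / 1042.2212 ≈ 0.262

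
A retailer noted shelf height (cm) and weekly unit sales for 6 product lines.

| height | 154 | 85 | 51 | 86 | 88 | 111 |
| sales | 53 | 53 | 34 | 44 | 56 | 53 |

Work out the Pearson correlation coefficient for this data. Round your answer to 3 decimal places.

0.641

n = 6, Σx = 575, Σy = 293, Σx² = 61003, Σy² = 14655, Σxy = 28996
nΣxy − ΣxΣy = 173976 − 168475 = 5501
nΣx² − (Σx)² = 366018 − 330625 = 35393; nΣy² − (Σy)² = 87930 − 85849 = 2081
r = 5501 / √(35393 × 2081) = 5501 / 8582.1229 ≈ 0.641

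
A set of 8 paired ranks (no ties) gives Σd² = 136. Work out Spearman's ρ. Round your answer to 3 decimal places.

ρ = 1 − 6Σd² / [n(n²−1)] = 1 − 6×136 / (8×63)
  = 1 − 816/504 = 1 − 1.6190 ≈ -0.619

-0.619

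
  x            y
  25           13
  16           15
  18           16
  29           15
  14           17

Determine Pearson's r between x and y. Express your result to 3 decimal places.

n = 5, Σx = 102, Σy = 76, Σx² = 2242, Σy² = 1164, Σxy = 1526
nΣxy − ΣxΣy = 7630 − 7752 = -122
nΣx² − (Σx)² = 11210 − 10404 = 806; nΣy² − (Σy)² = 5820 − 5776 = 44
r = -122 / √(806 × 44) = -122 / 188.3189 ≈ -0.648

-0.648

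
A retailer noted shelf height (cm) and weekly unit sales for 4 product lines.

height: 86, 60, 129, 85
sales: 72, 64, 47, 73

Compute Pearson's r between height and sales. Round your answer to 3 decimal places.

n = 4, Σx = 360, Σy = 256, Σx² = 34862, Σy² = 16818, Σxy = 22300
nΣxy − ΣxΣy = 89200 − 92160 = -2960
nΣx² − (Σx)² = 139448 − 129600 = 9848; nΣy² − (Σy)² = 67272 − 65536 = 1736
r = -2960 / √(9848 × 1736) = -2960 / 4134.7464 ≈ -0.716

-0.716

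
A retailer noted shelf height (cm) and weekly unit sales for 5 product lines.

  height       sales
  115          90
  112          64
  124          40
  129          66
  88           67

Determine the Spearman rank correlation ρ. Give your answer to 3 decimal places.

-0.300

Rank height: 3, 2, 4, 5, 1
Rank sales: 5, 2, 1, 3, 4
d = rank(height) − rank(sales): -2, 0, 3, 2, -3; Σd² = 26
ρ = 1 − 6Σd² / [n(n²−1)] = 1 − 6×26 / (5×24) = 1 − 156/120 ≈ -0.300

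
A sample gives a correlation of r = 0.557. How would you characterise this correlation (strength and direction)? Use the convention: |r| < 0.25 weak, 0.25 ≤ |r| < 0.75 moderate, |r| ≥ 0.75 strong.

r = 0.557 > 0 so the relationship is positive.
|r| = 0.557, which falls in the moderate range.

moderate positive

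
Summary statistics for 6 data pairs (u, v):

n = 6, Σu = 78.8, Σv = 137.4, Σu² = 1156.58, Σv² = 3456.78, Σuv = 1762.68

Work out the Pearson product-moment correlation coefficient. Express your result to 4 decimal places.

-0.2153

r = (nΣuv − ΣuΣv) / √[(nΣu² − (Σu)²)(nΣv² − (Σv)²)]
Numerator: 6×1762.68 − 78.8×137.4 = -251.04
Denominator: √[(6939.48 − 6209.44)(20740.68 − 18878.76)] = √[730.04 × 1861.92] = 1165.8800
r = -251.04 / 1165.8800 ≈ -0.2153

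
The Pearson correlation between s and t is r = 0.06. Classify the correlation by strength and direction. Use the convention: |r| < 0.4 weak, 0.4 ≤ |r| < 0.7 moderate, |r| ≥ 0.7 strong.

r = 0.06 > 0 so the relationship is positive.
|r| = 0.06, which falls in the weak range.

weak positive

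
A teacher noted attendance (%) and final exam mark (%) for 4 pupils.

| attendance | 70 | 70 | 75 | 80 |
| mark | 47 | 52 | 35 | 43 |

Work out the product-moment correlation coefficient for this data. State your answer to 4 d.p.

n = 4, Σx = 295, Σy = 177, Σx² = 21825, Σy² = 7987, Σxy = 12995
nΣxy − ΣxΣy = 51980 − 52215 = -235
nΣx² − (Σx)² = 87300 − 87025 = 275; nΣy² − (Σy)² = 31948 − 31329 = 619
r = -235 / √(275 × 619) = -235 / 412.5833 ≈ -0.5696

-0.5696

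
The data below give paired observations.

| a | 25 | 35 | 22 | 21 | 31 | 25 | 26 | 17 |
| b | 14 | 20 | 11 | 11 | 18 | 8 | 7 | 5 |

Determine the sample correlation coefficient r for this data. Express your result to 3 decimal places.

0.831

n = 8, Σa = 202, Σb = 94, Σa² = 5326, Σb² = 1300, Σab = 2548
nΣab − ΣaΣb = 20384 − 18988 = 1396
nΣa² − (Σa)² = 42608 − 40804 = 1804; nΣb² − (Σb)² = 10400 − 8836 = 1564
r = 1396 / √(1804 × 1564) = 1396 / 1679.7190 ≈ 0.831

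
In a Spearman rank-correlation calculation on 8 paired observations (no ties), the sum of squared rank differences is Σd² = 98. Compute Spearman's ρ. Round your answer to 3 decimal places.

-0.167

ρ = 1 − 6Σd² / [n(n²−1)] = 1 − 6×98 / (8×63)
  = 1 − 588/504 = 1 − 1.1667 ≈ -0.167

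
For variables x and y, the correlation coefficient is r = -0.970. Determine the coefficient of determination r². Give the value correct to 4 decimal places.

r² = (-0.970)² = 0.9409

0.9409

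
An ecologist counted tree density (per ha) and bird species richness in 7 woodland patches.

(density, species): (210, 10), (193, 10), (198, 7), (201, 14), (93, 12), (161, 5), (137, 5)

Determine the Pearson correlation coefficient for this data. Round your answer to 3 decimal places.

0.111

n = 7, Σx = 1193, Σy = 63, Σx² = 214293, Σy² = 639, Σxy = 10836
nΣxy − ΣxΣy = 75852 − 75159 = 693
nΣx² − (Σx)² = 1500051 − 1423249 = 76802; nΣy² − (Σy)² = 4473 − 3969 = 504
r = 693 / √(76802 × 504) = 693 / 6221.5921 ≈ 0.111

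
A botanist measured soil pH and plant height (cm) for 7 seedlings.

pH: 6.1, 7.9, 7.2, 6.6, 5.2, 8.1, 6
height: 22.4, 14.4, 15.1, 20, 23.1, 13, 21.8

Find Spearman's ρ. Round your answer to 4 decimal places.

Rank pH: 3, 6, 5, 4, 1, 7, 2
Rank height: 6, 2, 3, 4, 7, 1, 5
d = rank(pH) − rank(height): -3, 4, 2, 0, -6, 6, -3; Σd² = 110
ρ = 1 − 6Σd² / [n(n²−1)] = 1 − 6×110 / (7×48) = 1 − 660/336 ≈ -0.9643

-0.9643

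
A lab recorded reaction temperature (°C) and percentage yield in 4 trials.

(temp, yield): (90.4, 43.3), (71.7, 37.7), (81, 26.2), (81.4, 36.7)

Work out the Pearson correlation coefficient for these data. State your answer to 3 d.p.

n = 4, Σx = 324.5, Σy = 143.9, Σx² = 26500.01, Σy² = 5329.51, Σxy = 11726.99
nΣxy − ΣxΣy = 46907.96 − 46695.55 = 212.41
nΣx² − (Σx)² = 106000.04 − 105300.25 = 699.79; nΣy² − (Σy)² = 21318.04 − 20707.21 = 610.83
r = 212.41 / √(699.79 × 610.83) = 212.41 / 653.7987 ≈ 0.325

0.325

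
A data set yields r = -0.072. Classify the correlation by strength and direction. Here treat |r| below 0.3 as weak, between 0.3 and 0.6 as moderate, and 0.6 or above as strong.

r = -0.072 < 0 so the relationship is negative.
|r| = 0.072, which falls in the weak range.

weak negative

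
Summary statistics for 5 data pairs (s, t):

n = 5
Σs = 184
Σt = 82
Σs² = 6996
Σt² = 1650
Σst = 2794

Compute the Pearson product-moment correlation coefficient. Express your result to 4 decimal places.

r = (nΣst − ΣsΣt) / √[(nΣs² − (Σs)²)(nΣt² − (Σt)²)]
Numerator: 5×2794 − 184×82 = -1118
Denominator: √[(34980 − 33856)(8250 − 6724)] = √[1124 × 1526] = 1309.6656
r = -1118 / 1309.6656 ≈ -0.8537

-0.8537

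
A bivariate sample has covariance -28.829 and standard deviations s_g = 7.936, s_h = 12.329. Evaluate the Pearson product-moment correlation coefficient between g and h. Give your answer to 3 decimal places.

r = Cov(g,h) / (s_g · s_h) = -28.829 / (7.936 × 12.329)
  = -28.829 / 97.8429 ≈ -0.295

-0.295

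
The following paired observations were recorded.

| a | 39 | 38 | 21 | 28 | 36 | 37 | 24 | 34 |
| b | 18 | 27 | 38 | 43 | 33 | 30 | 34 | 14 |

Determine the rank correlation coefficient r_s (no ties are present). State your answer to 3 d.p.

Rank a: 8, 7, 1, 3, 5, 6, 2, 4
Rank b: 2, 3, 7, 8, 5, 4, 6, 1
d = rank(a) − rank(b): 6, 4, -6, -5, 0, 2, -4, 3; Σd² = 142
ρ = 1 − 6Σd² / [n(n²−1)] = 1 − 6×142 / (8×63) = 1 − 852/504 ≈ -0.690

-0.690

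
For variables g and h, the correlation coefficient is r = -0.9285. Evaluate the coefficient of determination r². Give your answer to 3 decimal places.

0.862

r² = (-0.9285)² = 0.862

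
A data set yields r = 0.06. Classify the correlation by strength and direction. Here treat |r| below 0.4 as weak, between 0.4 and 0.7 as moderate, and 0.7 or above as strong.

r = 0.06 > 0 so the relationship is positive.
|r| = 0.06, which falls in the weak range.

weak positive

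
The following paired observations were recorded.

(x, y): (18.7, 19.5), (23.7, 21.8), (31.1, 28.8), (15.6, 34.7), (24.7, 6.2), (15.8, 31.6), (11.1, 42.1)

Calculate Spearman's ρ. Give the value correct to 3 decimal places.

Rank x: 4, 5, 7, 2, 6, 3, 1
Rank y: 2, 3, 4, 6, 1, 5, 7
d = rank(x) − rank(y): 2, 2, 3, -4, 5, -2, -6; Σd² = 98
ρ = 1 − 6Σd² / [n(n²−1)] = 1 − 6×98 / (7×48) = 1 − 588/336 ≈ -0.750

-0.750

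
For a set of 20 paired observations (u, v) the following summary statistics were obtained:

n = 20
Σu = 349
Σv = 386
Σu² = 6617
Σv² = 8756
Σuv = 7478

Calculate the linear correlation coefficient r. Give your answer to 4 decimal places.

0.8947

r = (nΣuv − ΣuΣv) / √[(nΣu² − (Σu)²)(nΣv² − (Σv)²)]
Numerator: 20×7478 − 349×386 = 14846
Denominator: √[(132340 − 121801)(175120 − 148996)] = √[10539 × 26124] = 16592.7947
r = 14846 / 16592.7947 ≈ 0.8947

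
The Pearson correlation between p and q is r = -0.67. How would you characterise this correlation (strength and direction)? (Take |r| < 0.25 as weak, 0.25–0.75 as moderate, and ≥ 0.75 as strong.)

r = -0.67 < 0 so the relationship is negative.
|r| = 0.67, which falls in the moderate range.

moderate negative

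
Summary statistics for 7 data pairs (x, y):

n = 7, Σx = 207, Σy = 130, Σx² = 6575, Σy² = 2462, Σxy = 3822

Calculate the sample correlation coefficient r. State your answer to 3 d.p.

r = (nΣxy − ΣxΣy) / √[(nΣx² − (Σx)²)(nΣy² − (Σy)²)]
Numerator: 7×3822 − 207×130 = -156
Denominator: √[(46025 − 42849)(17234 − 16900)] = √[3176 × 334] = 1029.9437
r = -156 / 1029.9437 ≈ -0.151

-0.151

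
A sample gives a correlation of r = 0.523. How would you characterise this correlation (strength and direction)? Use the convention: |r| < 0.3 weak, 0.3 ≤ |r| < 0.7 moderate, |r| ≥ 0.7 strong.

moderate positive

r = 0.523 > 0 so the relationship is positive.
|r| = 0.523, which falls in the moderate range.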